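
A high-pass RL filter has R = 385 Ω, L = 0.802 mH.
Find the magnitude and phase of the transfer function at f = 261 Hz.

Step 1 — Angular frequency: ω = 2π·261 = 1640 rad/s.
Step 2 — Transfer function: H(jω) = jωL/(R + jωL).
Step 3 — Numerator jωL = j·1.315; denominator R + jωL = 385 + j1.315.
Step 4 — H = 1.167e-05 + j0.003416.
Step 5 — Magnitude: |H| = 0.003416 (-49.3 dB); phase: φ = 89.8°.

|H| = 0.003416 (-49.3 dB), φ = 89.8°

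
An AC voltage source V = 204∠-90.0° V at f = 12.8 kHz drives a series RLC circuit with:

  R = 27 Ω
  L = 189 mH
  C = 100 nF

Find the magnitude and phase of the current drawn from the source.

Step 1 — Angular frequency: ω = 2π·f = 2π·1.28e+04 = 8.042e+04 rad/s.
Step 2 — Component impedances:
  R: Z = R = 27 Ω
  L: Z = jωL = j·8.042e+04·0.189 = 0 + j1.52e+04 Ω
  C: Z = 1/(jωC) = -j/(ω·C) = 0 - j124.3 Ω
Step 3 — Series combination: Z_total = R + L + C = 27 + j1.508e+04 Ω = 1.508e+04∠89.9° Ω.
Step 4 — Source phasor: V = 204∠-90.0° V = 0 - j204 V.
Step 5 — Ohm's law: I = V / Z_total = (0 - j204) / (27 + j1.508e+04) = -0.01353 - j2.423e-05 A.
Step 6 — Convert to polar: |I| = 0.01353 A, ∠I = -179.9°.

I = 0.01353∠-179.9° A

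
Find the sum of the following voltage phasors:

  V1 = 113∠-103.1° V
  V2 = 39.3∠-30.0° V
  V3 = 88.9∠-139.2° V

Step 1 — Convert each phasor to rectangular form:
  V1 = 113·(cos(-103.1°) + j·sin(-103.1°)) = -25.61 - j110.1 V
  V2 = 39.3·(cos(-30.0°) + j·sin(-30.0°)) = 34.03 - j19.65 V
  V3 = 88.9·(cos(-139.2°) + j·sin(-139.2°)) = -67.3 - j58.09 V
Step 2 — Sum components: V_total = -58.87 - j187.8 V.
Step 3 — Convert to polar: |V_total| = 196.8 V, ∠V_total = -107.4°.

V_total = 196.8∠-107.4° V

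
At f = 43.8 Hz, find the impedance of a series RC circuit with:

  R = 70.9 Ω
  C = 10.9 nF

Step 1 — Angular frequency: ω = 2π·f = 2π·43.8 = 275.2 rad/s.
Step 2 — Component impedances:
  R: Z = R = 70.9 Ω
  C: Z = 1/(jωC) = -j/(ω·C) = 0 - j3.334e+05 Ω
Step 3 — Series combination: Z_total = R + C = 70.9 - j3.334e+05 Ω = 3.334e+05∠-90.0° Ω.

Z = 70.9 - j3.334e+05 Ω = 3.334e+05∠-90.0° Ω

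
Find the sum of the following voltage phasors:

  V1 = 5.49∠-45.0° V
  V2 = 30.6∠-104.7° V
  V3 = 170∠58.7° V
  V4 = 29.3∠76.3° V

Step 1 — Convert each phasor to rectangular form:
  V1 = 5.49·(cos(-45.0°) + j·sin(-45.0°)) = 3.882 - j3.882 V
  V2 = 30.6·(cos(-104.7°) + j·sin(-104.7°)) = -7.765 - j29.6 V
  V3 = 170·(cos(58.7°) + j·sin(58.7°)) = 88.32 + j145.3 V
  V4 = 29.3·(cos(76.3°) + j·sin(76.3°)) = 6.939 + j28.47 V
Step 2 — Sum components: V_total = 91.37 + j140.2 V.
Step 3 — Convert to polar: |V_total| = 167.4 V, ∠V_total = 56.9°.

V_total = 167.4∠56.9° V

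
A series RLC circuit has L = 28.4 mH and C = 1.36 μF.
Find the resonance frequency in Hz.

Step 1 — Resonance condition Im(Z)=0 gives ω₀ = 1/√(LC).
Step 2 — ω₀ = 1/√(0.0284·1.36e-06) = 5088 rad/s.
Step 3 — f₀ = ω₀/(2π) = 809.8 Hz.

f₀ = 809.8 Hz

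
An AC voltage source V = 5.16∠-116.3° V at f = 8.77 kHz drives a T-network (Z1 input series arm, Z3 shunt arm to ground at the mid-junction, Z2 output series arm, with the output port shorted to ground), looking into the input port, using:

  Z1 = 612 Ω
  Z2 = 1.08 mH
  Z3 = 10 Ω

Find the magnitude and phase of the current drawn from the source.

Step 1 — Angular frequency: ω = 2π·f = 2π·8770 = 5.51e+04 rad/s.
Step 2 — Component impedances:
  Z1: Z = R = 612 Ω
  Z2: Z = jωL = j·5.51e+04·0.00108 = 0 + j59.51 Ω
  Z3: Z = R = 10 Ω
Step 3 — With the output port shorted to ground, the output series arm Z2 runs from the junction to ground; the shunt arm Z3 also runs from the junction to ground. They appear in parallel: Z3 || Z2 = 9.725 + j1.634 Ω.
Step 4 — Series with input arm Z1: Z_in = Z1 + (Z3 || Z2) = 621.7 + j1.634 Ω = 621.7∠0.2° Ω.
Step 5 — Source phasor: V = 5.16∠-116.3° V = -2.286 - j4.626 V.
Step 6 — Ohm's law: I = V / Z_total = (-2.286 - j4.626) / (621.7 + j1.634) = -0.003697 - j0.007431 A.
Step 7 — Convert to polar: |I| = 0.008299 A, ∠I = -116.5°.

I = 0.008299∠-116.5° A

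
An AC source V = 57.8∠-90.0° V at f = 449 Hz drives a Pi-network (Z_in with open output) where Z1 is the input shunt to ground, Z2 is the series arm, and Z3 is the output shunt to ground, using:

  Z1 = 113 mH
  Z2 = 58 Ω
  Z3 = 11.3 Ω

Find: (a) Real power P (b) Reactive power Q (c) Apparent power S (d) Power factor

Step 1 — Angular frequency: ω = 2π·f = 2π·449 = 2821 rad/s.
Step 2 — Component impedances:
  Z1: Z = jωL = j·2821·0.113 = 0 + j318.8 Ω
  Z2: Z = R = 58 Ω
  Z3: Z = R = 11.3 Ω
Step 3 — With open output, the series arm Z2 and the output shunt Z3 appear in series to ground: Z2 + Z3 = 69.3 Ω.
Step 4 — Parallel with input shunt Z1: Z_in = Z1 || (Z2 + Z3) = 66.17 + j14.38 Ω = 67.72∠12.3° Ω.
Step 5 — Source phasor: V = 57.8∠-90.0° V = 0 - j57.8 V.
Step 6 — Current: I = V / Z = -0.1813 - j0.8341 A = 0.8535∠-102.3° A.
Step 7 — Complex power: S = V·I* = 48.21 + j10.48 VA.
Step 8 — Real power: P = Re(S) = 48.21 W.
Step 9 — Reactive power: Q = Im(S) = 10.48 VAR.
Step 10 — Apparent power: |S| = 49.33 VA.
Step 11 — Power factor: PF = P/|S| = 0.9772 (lagging).

(a) P = 48.21 W  (b) Q = 10.48 VAR  (c) S = 49.33 VA  (d) PF = 0.9772 (lagging)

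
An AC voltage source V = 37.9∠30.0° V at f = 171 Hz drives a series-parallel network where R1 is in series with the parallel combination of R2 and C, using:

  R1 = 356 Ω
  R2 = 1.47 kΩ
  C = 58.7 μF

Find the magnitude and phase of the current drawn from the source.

Step 1 — Angular frequency: ω = 2π·f = 2π·171 = 1074 rad/s.
Step 2 — Component impedances:
  R1: Z = R = 356 Ω
  R2: Z = R = 1470 Ω
  C: Z = 1/(jωC) = -j/(ω·C) = 0 - j15.86 Ω
Step 3 — Parallel branch: R2 || C = 1/(1/R2 + 1/C) = 0.171 - j15.85 Ω.
Step 4 — Series with R1: Z_total = R1 + (R2 || C) = 356.2 - j15.85 Ω = 356.5∠-2.5° Ω.
Step 5 — Source phasor: V = 37.9∠30.0° V = 32.82 + j18.95 V.
Step 6 — Ohm's law: I = V / Z_total = (32.82 + j18.95) / (356.2 - j15.85) = 0.08961 + j0.05719 A.
Step 7 — Convert to polar: |I| = 0.1063 A, ∠I = 32.5°.

I = 0.1063∠32.5° A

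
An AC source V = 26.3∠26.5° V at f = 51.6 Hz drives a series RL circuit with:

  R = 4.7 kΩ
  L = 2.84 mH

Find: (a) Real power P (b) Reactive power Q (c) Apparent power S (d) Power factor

Step 1 — Angular frequency: ω = 2π·f = 2π·51.6 = 324.2 rad/s.
Step 2 — Component impedances:
  R: Z = R = 4700 Ω
  L: Z = jωL = j·324.2·0.00284 = 0 + j0.9208 Ω
Step 3 — Series combination: Z_total = R + L = 4700 + j0.9208 Ω = 4700∠0.0° Ω.
Step 4 — Source phasor: V = 26.3∠26.5° V = 23.54 + j11.74 V.
Step 5 — Current: I = V / Z = 0.005008 + j0.002496 A = 0.005596∠26.5° A.
Step 6 — Complex power: S = V·I* = 0.1472 + j2.883e-05 VA.
Step 7 — Real power: P = Re(S) = 0.1472 W.
Step 8 — Reactive power: Q = Im(S) = 2.883e-05 VAR.
Step 9 — Apparent power: |S| = 0.1472 VA.
Step 10 — Power factor: PF = P/|S| = 1 (lagging).

(a) P = 0.1472 W  (b) Q = 2.883e-05 VAR  (c) S = 0.1472 VA  (d) PF = 1 (lagging)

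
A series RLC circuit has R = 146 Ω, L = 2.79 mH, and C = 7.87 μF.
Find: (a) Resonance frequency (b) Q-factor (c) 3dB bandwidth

Step 1 — Resonance: ω₀ = 1/√(LC) = 1/√(0.00279·7.87e-06) = 6749 rad/s.
Step 2 — f₀ = ω₀/(2π) = 1074 Hz.
Step 3 — Series Q: Q = ω₀L/R = 6749·0.00279/146 = 0.129.
Step 4 — Bandwidth: Δω = ω₀/Q = 5.233e+04 rad/s; BW = Δω/(2π) = 8329 Hz.

(a) f₀ = 1074 Hz  (b) Q = 0.129  (c) BW = 8329 Hz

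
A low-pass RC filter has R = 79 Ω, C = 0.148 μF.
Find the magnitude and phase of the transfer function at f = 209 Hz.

Step 1 — Angular frequency: ω = 2π·209 = 1313 rad/s.
Step 2 — Transfer function: H(jω) = 1/(1 + jωRC).
Step 3 — Denominator: 1 + jωRC = 1 + j·1313·79·1.48e-07 = 1 + j0.01535.
Step 4 — H = 0.9998 - j0.01535.
Step 5 — Magnitude: |H| = 0.9999 (-0.0 dB); phase: φ = -0.9°.

|H| = 0.9999 (-0.0 dB), φ = -0.9°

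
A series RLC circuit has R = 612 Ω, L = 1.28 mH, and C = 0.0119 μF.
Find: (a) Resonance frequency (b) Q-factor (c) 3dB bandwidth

Step 1 — Resonance condition Im(Z)=0 gives ω₀ = 1/√(LC).
Step 2 — ω₀ = 1/√(0.00128·1.19e-08) = 2.562e+05 rad/s.
Step 3 — f₀ = ω₀/(2π) = 4.078e+04 Hz.
Step 4 — Series Q: Q = ω₀L/R = 2.562e+05·0.00128/612 = 0.5359.
Step 5 — 3dB bandwidth: Δω = ω₀/Q = 4.781e+05 rad/s; BW = Δω/(2π) = 7.61e+04 Hz.

(a) f₀ = 4.078e+04 Hz  (b) Q = 0.5359  (c) BW = 7.61e+04 Hz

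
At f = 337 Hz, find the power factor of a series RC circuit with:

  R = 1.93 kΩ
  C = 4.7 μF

Step 1 — Angular frequency: ω = 2π·f = 2π·337 = 2117 rad/s.
Step 2 — Component impedances:
  R: Z = R = 1930 Ω
  C: Z = 1/(jωC) = -j/(ω·C) = 0 - j100.5 Ω
Step 3 — Series combination: Z_total = R + C = 1930 - j100.5 Ω = 1933∠-3.0° Ω.
Step 4 — Power factor: PF = cos(φ) = Re(Z)/|Z| = 1930/1932.61 = 0.9986.
Step 5 — Type: Im(Z) = -100.5 ⇒ leading (phase φ = -3.0°).

PF = 0.9986 (leading, φ = -3.0°)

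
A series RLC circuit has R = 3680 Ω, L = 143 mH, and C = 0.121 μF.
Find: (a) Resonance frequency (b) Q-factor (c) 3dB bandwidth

Step 1 — Resonance condition Im(Z)=0 gives ω₀ = 1/√(LC).
Step 2 — ω₀ = 1/√(0.143·1.21e-07) = 7602 rad/s.
Step 3 — f₀ = ω₀/(2π) = 1210 Hz.
Step 4 — Series Q: Q = ω₀L/R = 7602·0.143/3680 = 0.2954.
Step 5 — 3dB bandwidth: Δω = ω₀/Q = 2.573e+04 rad/s; BW = Δω/(2π) = 4096 Hz.

(a) f₀ = 1210 Hz  (b) Q = 0.2954  (c) BW = 4096 Hz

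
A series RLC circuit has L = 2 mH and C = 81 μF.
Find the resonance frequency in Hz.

Step 1 — Resonance condition Im(Z)=0 gives ω₀ = 1/√(LC).
Step 2 — ω₀ = 1/√(0.002·8.1e-05) = 2485 rad/s.
Step 3 — f₀ = ω₀/(2π) = 395.4 Hz.

f₀ = 395.4 Hz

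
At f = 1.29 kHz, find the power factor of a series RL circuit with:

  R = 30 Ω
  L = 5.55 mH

Step 1 — Angular frequency: ω = 2π·f = 2π·1290 = 8105 rad/s.
Step 2 — Component impedances:
  R: Z = R = 30 Ω
  L: Z = jωL = j·8105·0.00555 = 0 + j44.98 Ω
Step 3 — Series combination: Z_total = R + L = 30 + j44.98 Ω = 54.07∠56.3° Ω.
Step 4 — Power factor: PF = cos(φ) = Re(Z)/|Z| = 30/54.07 = 0.5548.
Step 5 — Type: Im(Z) = 44.98 ⇒ lagging (phase φ = 56.3°).

PF = 0.5548 (lagging, φ = 56.3°)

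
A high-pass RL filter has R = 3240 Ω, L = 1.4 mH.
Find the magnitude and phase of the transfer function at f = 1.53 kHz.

Step 1 — Angular frequency: ω = 2π·1530 = 9613 rad/s.
Step 2 — Transfer function: H(jω) = jωL/(R + jωL).
Step 3 — Numerator jωL = j·13.46; denominator R + jωL = 3240 + j13.46.
Step 4 — H = 1.725e-05 + j0.004154.
Step 5 — Magnitude: |H| = 0.004154 (-47.6 dB); phase: φ = 89.8°.

|H| = 0.004154 (-47.6 dB), φ = 89.8°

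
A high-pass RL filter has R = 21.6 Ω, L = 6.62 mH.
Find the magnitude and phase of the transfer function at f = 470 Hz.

Step 1 — Angular frequency: ω = 2π·470 = 2953 rad/s.
Step 2 — Transfer function: H(jω) = jωL/(R + jωL).
Step 3 — Numerator jωL = j·19.55; denominator R + jωL = 21.6 + j19.55.
Step 4 — H = 0.4503 + j0.4975.
Step 5 — Magnitude: |H| = 0.671 (-3.5 dB); phase: φ = 47.9°.

|H| = 0.671 (-3.5 dB), φ = 47.9°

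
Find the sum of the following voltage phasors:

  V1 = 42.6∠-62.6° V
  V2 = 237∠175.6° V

Step 1 — Convert each phasor to rectangular form:
  V1 = 42.6·(cos(-62.6°) + j·sin(-62.6°)) = 19.6 - j37.82 V
  V2 = 237·(cos(175.6°) + j·sin(175.6°)) = -236.3 + j18.18 V
Step 2 — Sum components: V_total = -216.7 - j19.64 V.
Step 3 — Convert to polar: |V_total| = 217.6 V, ∠V_total = -174.8°.

V_total = 217.6∠-174.8° V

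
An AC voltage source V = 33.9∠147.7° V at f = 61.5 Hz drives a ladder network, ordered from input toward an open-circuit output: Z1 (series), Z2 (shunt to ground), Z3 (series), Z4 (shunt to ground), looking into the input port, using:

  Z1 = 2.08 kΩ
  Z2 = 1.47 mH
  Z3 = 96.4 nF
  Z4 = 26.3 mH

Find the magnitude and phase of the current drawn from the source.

Step 1 — Angular frequency: ω = 2π·f = 2π·61.5 = 386.4 rad/s.
Step 2 — Component impedances:
  Z1: Z = R = 2080 Ω
  Z2: Z = jωL = j·386.4·0.00147 = 0 + j0.568 Ω
  Z3: Z = 1/(jωC) = -j/(ω·C) = 0 - j2.685e+04 Ω
  Z4: Z = jωL = j·386.4·0.0263 = 0 + j10.16 Ω
Step 3 — Ladder network (open output): work backward from the far end, alternating series and parallel combinations. Z_in = 2080 + j0.568 Ω = 2080∠0.0° Ω.
Step 4 — Source phasor: V = 33.9∠147.7° V = -28.65 + j18.11 V.
Step 5 — Ohm's law: I = V / Z_total = (-28.65 + j18.11) / (2080 + j0.568) = -0.01377 + j0.008713 A.
Step 6 — Convert to polar: |I| = 0.0163 A, ∠I = 147.7°.

I = 0.0163∠147.7° A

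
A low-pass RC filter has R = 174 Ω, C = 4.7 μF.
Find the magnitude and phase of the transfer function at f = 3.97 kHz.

Step 1 — Angular frequency: ω = 2π·3970 = 2.494e+04 rad/s.
Step 2 — Transfer function: H(jω) = 1/(1 + jωRC).
Step 3 — Denominator: 1 + jωRC = 1 + j·2.494e+04·174·4.7e-06 = 1 + j20.4.
Step 4 — H = 0.002397 - j0.0489.
Step 5 — Magnitude: |H| = 0.04896 (-26.2 dB); phase: φ = -87.2°.

|H| = 0.04896 (-26.2 dB), φ = -87.2°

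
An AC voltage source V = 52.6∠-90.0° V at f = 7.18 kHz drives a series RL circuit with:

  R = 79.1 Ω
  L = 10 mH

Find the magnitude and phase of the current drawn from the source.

Step 1 — Angular frequency: ω = 2π·f = 2π·7180 = 4.511e+04 rad/s.
Step 2 — Component impedances:
  R: Z = R = 79.1 Ω
  L: Z = jωL = j·4.511e+04·0.01 = 0 + j451.1 Ω
Step 3 — Series combination: Z_total = R + L = 79.1 + j451.1 Ω = 458∠80.1° Ω.
Step 4 — Source phasor: V = 52.6∠-90.0° V = 0 - j52.6 V.
Step 5 — Ohm's law: I = V / Z_total = (0 - j52.6) / (79.1 + j451.1) = -0.1131 - j0.01983 A.
Step 6 — Convert to polar: |I| = 0.1148 A, ∠I = -170.1°.

I = 0.1148∠-170.1° A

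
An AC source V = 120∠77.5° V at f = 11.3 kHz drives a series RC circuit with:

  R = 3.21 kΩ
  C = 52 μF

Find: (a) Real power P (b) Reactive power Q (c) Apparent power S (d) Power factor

Step 1 — Angular frequency: ω = 2π·f = 2π·1.13e+04 = 7.1e+04 rad/s.
Step 2 — Component impedances:
  R: Z = R = 3210 Ω
  C: Z = 1/(jωC) = -j/(ω·C) = 0 - j0.2709 Ω
Step 3 — Series combination: Z_total = R + C = 3210 - j0.2709 Ω = 3210∠-0.0° Ω.
Step 4 — Source phasor: V = 120∠77.5° V = 25.97 + j117.2 V.
Step 5 — Current: I = V / Z = 0.008088 + j0.0365 A = 0.03738∠77.5° A.
Step 6 — Complex power: S = V·I* = 4.486 - j0.0003785 VA.
Step 7 — Real power: P = Re(S) = 4.486 W.
Step 8 — Reactive power: Q = Im(S) = -0.0003785 VAR.
Step 9 — Apparent power: |S| = 4.486 VA.
Step 10 — Power factor: PF = P/|S| = 1 (leading).

(a) P = 4.486 W  (b) Q = -0.0003785 VAR  (c) S = 4.486 VA  (d) PF = 1 (leading)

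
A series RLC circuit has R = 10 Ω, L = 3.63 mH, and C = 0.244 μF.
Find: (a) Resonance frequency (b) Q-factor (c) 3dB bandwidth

Step 1 — Resonance: ω₀ = 1/√(LC) = 1/√(0.00363·2.44e-07) = 3.36e+04 rad/s.
Step 2 — f₀ = ω₀/(2π) = 5348 Hz.
Step 3 — Series Q: Q = ω₀L/R = 3.36e+04·0.00363/10 = 12.2.
Step 4 — Bandwidth: Δω = ω₀/Q = 2755 rad/s; BW = Δω/(2π) = 438.4 Hz.

(a) f₀ = 5348 Hz  (b) Q = 12.2  (c) BW = 438.4 Hz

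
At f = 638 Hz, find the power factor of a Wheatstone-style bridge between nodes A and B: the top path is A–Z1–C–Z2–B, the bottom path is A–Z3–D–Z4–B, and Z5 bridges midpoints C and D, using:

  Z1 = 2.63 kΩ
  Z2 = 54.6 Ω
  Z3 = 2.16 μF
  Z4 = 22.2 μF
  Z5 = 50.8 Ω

Step 1 — Angular frequency: ω = 2π·f = 2π·638 = 4009 rad/s.
Step 2 — Component impedances:
  Z1: Z = R = 2630 Ω
  Z2: Z = R = 54.6 Ω
  Z3: Z = 1/(jωC) = -j/(ω·C) = 0 - j115.5 Ω
  Z4: Z = 1/(jωC) = -j/(ω·C) = 0 - j11.24 Ω
  Z5: Z = R = 50.8 Ω
Step 3 — Bridge requires nodal analysis (the Z5 bridge couples midpoints C and D, so the two paths cannot be reduced to a simple series/parallel combination). Setting node B to ground and injecting 1 A at node A, the 3-node admittance system at A, C, D solves to V_A = Z_AB = 6.668 - j126.3 Ω = 126.5∠-87.0° Ω.
Step 4 — Power factor: PF = cos(φ) = Re(Z)/|Z| = 6.6684/126.48 = 0.05272.
Step 5 — Type: Im(Z) = -126.3 ⇒ leading (phase φ = -87.0°).

PF = 0.05272 (leading, φ = -87.0°)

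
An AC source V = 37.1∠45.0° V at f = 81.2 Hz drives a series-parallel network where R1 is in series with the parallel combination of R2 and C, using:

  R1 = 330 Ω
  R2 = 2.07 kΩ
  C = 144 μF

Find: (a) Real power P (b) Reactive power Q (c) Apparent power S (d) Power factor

Step 1 — Angular frequency: ω = 2π·f = 2π·81.2 = 510.2 rad/s.
Step 2 — Component impedances:
  R1: Z = R = 330 Ω
  R2: Z = R = 2070 Ω
  C: Z = 1/(jωC) = -j/(ω·C) = 0 - j13.61 Ω
Step 3 — Parallel branch: R2 || C = 1/(1/R2 + 1/C) = 0.0895 - j13.61 Ω.
Step 4 — Series with R1: Z_total = R1 + (R2 || C) = 330.1 - j13.61 Ω = 330.4∠-2.4° Ω.
Step 5 — Source phasor: V = 37.1∠45.0° V = 26.23 + j26.23 V.
Step 6 — Current: I = V / Z = 0.07607 + j0.08261 A = 0.1123∠47.4° A.
Step 7 — Complex power: S = V·I* = 4.163 - j0.1716 VA.
Step 8 — Real power: P = Re(S) = 4.163 W.
Step 9 — Reactive power: Q = Im(S) = -0.1716 VAR.
Step 10 — Apparent power: |S| = 4.166 VA.
Step 11 — Power factor: PF = P/|S| = 0.9992 (leading).

(a) P = 4.163 W  (b) Q = -0.1716 VAR  (c) S = 4.166 VA  (d) PF = 0.9992 (leading)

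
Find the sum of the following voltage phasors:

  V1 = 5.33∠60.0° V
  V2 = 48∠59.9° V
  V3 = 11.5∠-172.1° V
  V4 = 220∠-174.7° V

Step 1 — Convert each phasor to rectangular form:
  V1 = 5.33·(cos(60.0°) + j·sin(60.0°)) = 2.665 + j4.616 V
  V2 = 48·(cos(59.9°) + j·sin(59.9°)) = 24.07 + j41.53 V
  V3 = 11.5·(cos(-172.1°) + j·sin(-172.1°)) = -11.39 - j1.581 V
  V4 = 220·(cos(-174.7°) + j·sin(-174.7°)) = -219.1 - j20.32 V
Step 2 — Sum components: V_total = -203.7 + j24.24 V.
Step 3 — Convert to polar: |V_total| = 205.2 V, ∠V_total = 173.2°.

V_total = 205.2∠173.2° V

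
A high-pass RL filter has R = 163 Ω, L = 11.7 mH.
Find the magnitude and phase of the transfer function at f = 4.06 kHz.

Step 1 — Angular frequency: ω = 2π·4060 = 2.551e+04 rad/s.
Step 2 — Transfer function: H(jω) = jωL/(R + jωL).
Step 3 — Numerator jωL = j·298.5; denominator R + jωL = 163 + j298.5.
Step 4 — H = 0.7703 + j0.4207.
Step 5 — Magnitude: |H| = 0.8776 (-1.1 dB); phase: φ = 28.6°.

|H| = 0.8776 (-1.1 dB), φ = 28.6°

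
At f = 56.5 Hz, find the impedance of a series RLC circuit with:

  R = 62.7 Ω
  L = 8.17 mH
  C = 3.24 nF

Step 1 — Angular frequency: ω = 2π·f = 2π·56.5 = 355 rad/s.
Step 2 — Component impedances:
  R: Z = R = 62.7 Ω
  L: Z = jωL = j·355·0.00817 = 0 + j2.9 Ω
  C: Z = 1/(jωC) = -j/(ω·C) = 0 - j8.694e+05 Ω
Step 3 — Series combination: Z_total = R + L + C = 62.7 - j8.694e+05 Ω = 8.694e+05∠-90.0° Ω.

Z = 62.7 - j8.694e+05 Ω = 8.694e+05∠-90.0° Ω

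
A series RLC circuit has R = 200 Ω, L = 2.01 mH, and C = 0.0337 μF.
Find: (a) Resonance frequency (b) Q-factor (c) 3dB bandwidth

Step 1 — Resonance condition Im(Z)=0 gives ω₀ = 1/√(LC).
Step 2 — ω₀ = 1/√(0.00201·3.37e-08) = 1.215e+05 rad/s.
Step 3 — f₀ = ω₀/(2π) = 1.934e+04 Hz.
Step 4 — Series Q: Q = ω₀L/R = 1.215e+05·0.00201/200 = 1.221.
Step 5 — 3dB bandwidth: Δω = ω₀/Q = 9.95e+04 rad/s; BW = Δω/(2π) = 1.584e+04 Hz.

(a) f₀ = 1.934e+04 Hz  (b) Q = 1.221  (c) BW = 1.584e+04 Hz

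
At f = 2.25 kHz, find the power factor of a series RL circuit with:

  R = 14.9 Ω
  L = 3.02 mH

Step 1 — Angular frequency: ω = 2π·f = 2π·2250 = 1.414e+04 rad/s.
Step 2 — Component impedances:
  R: Z = R = 14.9 Ω
  L: Z = jωL = j·1.414e+04·0.00302 = 0 + j42.69 Ω
Step 3 — Series combination: Z_total = R + L = 14.9 + j42.69 Ω = 45.22∠70.8° Ω.
Step 4 — Power factor: PF = cos(φ) = Re(Z)/|Z| = 14.9/45.22 = 0.3295.
Step 5 — Type: Im(Z) = 42.69 ⇒ lagging (phase φ = 70.8°).

PF = 0.3295 (lagging, φ = 70.8°)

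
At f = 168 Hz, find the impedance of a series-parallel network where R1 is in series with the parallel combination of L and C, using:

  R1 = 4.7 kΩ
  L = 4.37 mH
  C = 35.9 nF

Step 1 — Angular frequency: ω = 2π·f = 2π·168 = 1056 rad/s.
Step 2 — Component impedances:
  R1: Z = R = 4700 Ω
  L: Z = jωL = j·1056·0.00437 = 0 + j4.613 Ω
  C: Z = 1/(jωC) = -j/(ω·C) = 0 - j2.639e+04 Ω
Step 3 — Parallel branch: L || C = 1/(1/L + 1/C) = 0 + j4.614 Ω.
Step 4 — Series with R1: Z_total = R1 + (L || C) = 4700 + j4.614 Ω = 4700∠0.1° Ω.

Z = 4700 + j4.614 Ω = 4700∠0.1° Ω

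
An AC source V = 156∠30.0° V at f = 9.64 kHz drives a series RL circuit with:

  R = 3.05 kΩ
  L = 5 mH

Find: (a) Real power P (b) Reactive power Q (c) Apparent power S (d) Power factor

Step 1 — Angular frequency: ω = 2π·f = 2π·9640 = 6.057e+04 rad/s.
Step 2 — Component impedances:
  R: Z = R = 3050 Ω
  L: Z = jωL = j·6.057e+04·0.005 = 0 + j302.8 Ω
Step 3 — Series combination: Z_total = R + L = 3050 + j302.8 Ω = 3065∠5.7° Ω.
Step 4 — Source phasor: V = 156∠30.0° V = 135.1 + j78 V.
Step 5 — Current: I = V / Z = 0.04638 + j0.02097 A = 0.0509∠24.3° A.
Step 6 — Complex power: S = V·I* = 7.901 + j0.7845 VA.
Step 7 — Real power: P = Re(S) = 7.901 W.
Step 8 — Reactive power: Q = Im(S) = 0.7845 VAR.
Step 9 — Apparent power: |S| = 7.94 VA.
Step 10 — Power factor: PF = P/|S| = 0.9951 (lagging).

(a) P = 7.901 W  (b) Q = 0.7845 VAR  (c) S = 7.94 VA  (d) PF = 0.9951 (lagging)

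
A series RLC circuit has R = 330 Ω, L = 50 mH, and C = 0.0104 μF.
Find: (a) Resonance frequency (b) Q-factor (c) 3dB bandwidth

Step 1 — Resonance condition Im(Z)=0 gives ω₀ = 1/√(LC).
Step 2 — ω₀ = 1/√(0.05·1.04e-08) = 4.385e+04 rad/s.
Step 3 — f₀ = ω₀/(2π) = 6979 Hz.
Step 4 — Series Q: Q = ω₀L/R = 4.385e+04·0.05/330 = 6.644.
Step 5 — 3dB bandwidth: Δω = ω₀/Q = 6600 rad/s; BW = Δω/(2π) = 1050 Hz.

(a) f₀ = 6979 Hz  (b) Q = 6.644  (c) BW = 1050 Hz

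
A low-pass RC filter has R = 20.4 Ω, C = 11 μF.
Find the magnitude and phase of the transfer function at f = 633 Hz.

Step 1 — Angular frequency: ω = 2π·633 = 3977 rad/s.
Step 2 — Transfer function: H(jω) = 1/(1 + jωRC).
Step 3 — Denominator: 1 + jωRC = 1 + j·3977·20.4·1.1e-05 = 1 + j0.8925.
Step 4 — H = 0.5566 - j0.4968.
Step 5 — Magnitude: |H| = 0.7461 (-2.5 dB); phase: φ = -41.7°.

|H| = 0.7461 (-2.5 dB), φ = -41.7°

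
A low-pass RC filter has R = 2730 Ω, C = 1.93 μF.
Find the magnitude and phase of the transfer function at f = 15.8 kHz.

Step 1 — Angular frequency: ω = 2π·1.58e+04 = 9.927e+04 rad/s.
Step 2 — Transfer function: H(jω) = 1/(1 + jωRC).
Step 3 — Denominator: 1 + jωRC = 1 + j·9.927e+04·2730·1.93e-06 = 1 + j523.1.
Step 4 — H = 3.655e-06 - j0.001912.
Step 5 — Magnitude: |H| = 0.001912 (-54.4 dB); phase: φ = -89.9°.

|H| = 0.001912 (-54.4 dB), φ = -89.9°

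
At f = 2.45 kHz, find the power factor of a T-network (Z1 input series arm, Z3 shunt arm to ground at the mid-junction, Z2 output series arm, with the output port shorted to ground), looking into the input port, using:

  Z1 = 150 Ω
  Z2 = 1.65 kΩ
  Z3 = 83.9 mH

Step 1 — Angular frequency: ω = 2π·f = 2π·2450 = 1.539e+04 rad/s.
Step 2 — Component impedances:
  Z1: Z = R = 150 Ω
  Z2: Z = R = 1650 Ω
  Z3: Z = jωL = j·1.539e+04·0.0839 = 0 + j1292 Ω
Step 3 — With the output port shorted to ground, the output series arm Z2 runs from the junction to ground; the shunt arm Z3 also runs from the junction to ground. They appear in parallel: Z3 || Z2 = 626.9 + j800.9 Ω.
Step 4 — Series with input arm Z1: Z_in = Z1 + (Z3 || Z2) = 776.9 + j800.9 Ω = 1116∠45.9° Ω.
Step 5 — Power factor: PF = cos(φ) = Re(Z)/|Z| = 776.871/1115.75 = 0.6963.
Step 6 — Type: Im(Z) = 800.9 ⇒ lagging (phase φ = 45.9°).

PF = 0.6963 (lagging, φ = 45.9°)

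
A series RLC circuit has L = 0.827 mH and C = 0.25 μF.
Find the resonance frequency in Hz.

Step 1 — Resonance condition Im(Z)=0 gives ω₀ = 1/√(LC).
Step 2 — ω₀ = 1/√(0.000827·2.5e-07) = 6.955e+04 rad/s.
Step 3 — f₀ = ω₀/(2π) = 1.107e+04 Hz.

f₀ = 1.107e+04 Hz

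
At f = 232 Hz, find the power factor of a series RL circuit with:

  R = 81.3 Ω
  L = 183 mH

Step 1 — Angular frequency: ω = 2π·f = 2π·232 = 1458 rad/s.
Step 2 — Component impedances:
  R: Z = R = 81.3 Ω
  L: Z = jωL = j·1458·0.183 = 0 + j266.8 Ω
Step 3 — Series combination: Z_total = R + L = 81.3 + j266.8 Ω = 278.9∠73.1° Ω.
Step 4 — Power factor: PF = cos(φ) = Re(Z)/|Z| = 81.3/278.9 = 0.2915.
Step 5 — Type: Im(Z) = 266.8 ⇒ lagging (phase φ = 73.1°).

PF = 0.2915 (lagging, φ = 73.1°)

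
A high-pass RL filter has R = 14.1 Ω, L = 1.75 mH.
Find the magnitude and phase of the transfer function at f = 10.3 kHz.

Step 1 — Angular frequency: ω = 2π·1.03e+04 = 6.472e+04 rad/s.
Step 2 — Transfer function: H(jω) = jωL/(R + jωL).
Step 3 — Numerator jωL = j·113.3; denominator R + jωL = 14.1 + j113.3.
Step 4 — H = 0.9847 + j0.1226.
Step 5 — Magnitude: |H| = 0.9923 (-0.1 dB); phase: φ = 7.1°.

|H| = 0.9923 (-0.1 dB), φ = 7.1°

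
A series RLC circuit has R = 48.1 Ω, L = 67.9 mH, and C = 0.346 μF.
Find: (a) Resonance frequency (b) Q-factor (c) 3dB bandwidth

Step 1 — Resonance condition Im(Z)=0 gives ω₀ = 1/√(LC).
Step 2 — ω₀ = 1/√(0.0679·3.46e-07) = 6524 rad/s.
Step 3 — f₀ = ω₀/(2π) = 1038 Hz.
Step 4 — Series Q: Q = ω₀L/R = 6524·0.0679/48.1 = 9.21.
Step 5 — 3dB bandwidth: Δω = ω₀/Q = 708.4 rad/s; BW = Δω/(2π) = 112.7 Hz.

(a) f₀ = 1038 Hz  (b) Q = 9.21  (c) BW = 112.7 Hz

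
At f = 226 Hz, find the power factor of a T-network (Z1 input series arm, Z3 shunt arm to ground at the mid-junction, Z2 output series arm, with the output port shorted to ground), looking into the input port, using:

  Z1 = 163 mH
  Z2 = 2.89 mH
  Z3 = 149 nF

Step 1 — Angular frequency: ω = 2π·f = 2π·226 = 1420 rad/s.
Step 2 — Component impedances:
  Z1: Z = jωL = j·1420·0.163 = 0 + j231.5 Ω
  Z2: Z = jωL = j·1420·0.00289 = 0 + j4.104 Ω
  Z3: Z = 1/(jωC) = -j/(ω·C) = 0 - j4726 Ω
Step 3 — With the output port shorted to ground, the output series arm Z2 runs from the junction to ground; the shunt arm Z3 also runs from the junction to ground. They appear in parallel: Z3 || Z2 = 0 + j4.107 Ω.
Step 4 — Series with input arm Z1: Z_in = Z1 + (Z3 || Z2) = 0 + j235.6 Ω = 235.6∠90.0° Ω.
Step 5 — Power factor: PF = cos(φ) = Re(Z)/|Z| = 0/235.6 = 0.
Step 6 — Type: Im(Z) = 235.6 ⇒ lagging (phase φ = 90.0°).

PF = 0 (lagging, φ = 90.0°)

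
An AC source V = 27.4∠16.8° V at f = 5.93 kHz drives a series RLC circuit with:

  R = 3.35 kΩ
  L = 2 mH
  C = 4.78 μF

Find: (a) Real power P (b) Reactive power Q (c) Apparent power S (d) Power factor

Step 1 — Angular frequency: ω = 2π·f = 2π·5930 = 3.726e+04 rad/s.
Step 2 — Component impedances:
  R: Z = R = 3350 Ω
  L: Z = jωL = j·3.726e+04·0.002 = 0 + j74.52 Ω
  C: Z = 1/(jωC) = -j/(ω·C) = 0 - j5.615 Ω
Step 3 — Series combination: Z_total = R + L + C = 3350 + j68.9 Ω = 3351∠1.2° Ω.
Step 4 — Source phasor: V = 27.4∠16.8° V = 26.23 + j7.919 V.
Step 5 — Current: I = V / Z = 0.007875 + j0.002202 A = 0.008177∠15.6° A.
Step 6 — Complex power: S = V·I* = 0.224 + j0.004608 VA.
Step 7 — Real power: P = Re(S) = 0.224 W.
Step 8 — Reactive power: Q = Im(S) = 0.004608 VAR.
Step 9 — Apparent power: |S| = 0.2241 VA.
Step 10 — Power factor: PF = P/|S| = 0.9998 (lagging).

(a) P = 0.224 W  (b) Q = 0.004608 VAR  (c) S = 0.2241 VA  (d) PF = 0.9998 (lagging)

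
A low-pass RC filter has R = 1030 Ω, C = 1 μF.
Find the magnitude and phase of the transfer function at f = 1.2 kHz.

Step 1 — Angular frequency: ω = 2π·1200 = 7540 rad/s.
Step 2 — Transfer function: H(jω) = 1/(1 + jωRC).
Step 3 — Denominator: 1 + jωRC = 1 + j·7540·1030·1e-06 = 1 + j7.766.
Step 4 — H = 0.01631 - j0.1267.
Step 5 — Magnitude: |H| = 0.1277 (-17.9 dB); phase: φ = -82.7°.

|H| = 0.1277 (-17.9 dB), φ = -82.7°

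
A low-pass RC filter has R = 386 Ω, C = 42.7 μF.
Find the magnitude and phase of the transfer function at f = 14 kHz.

Step 1 — Angular frequency: ω = 2π·1.4e+04 = 8.796e+04 rad/s.
Step 2 — Transfer function: H(jω) = 1/(1 + jωRC).
Step 3 — Denominator: 1 + jωRC = 1 + j·8.796e+04·386·4.27e-05 = 1 + j1450.
Step 4 — H = 4.757e-07 - j0.0006897.
Step 5 — Magnitude: |H| = 0.0006897 (-63.2 dB); phase: φ = -90.0°.

|H| = 0.0006897 (-63.2 dB), φ = -90.0°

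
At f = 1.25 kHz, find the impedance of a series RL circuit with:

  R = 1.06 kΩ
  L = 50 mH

Step 1 — Angular frequency: ω = 2π·f = 2π·1250 = 7854 rad/s.
Step 2 — Component impedances:
  R: Z = R = 1060 Ω
  L: Z = jωL = j·7854·0.05 = 0 + j392.7 Ω
Step 3 — Series combination: Z_total = R + L = 1060 + j392.7 Ω = 1130∠20.3° Ω.

Z = 1060 + j392.7 Ω = 1130∠20.3° Ω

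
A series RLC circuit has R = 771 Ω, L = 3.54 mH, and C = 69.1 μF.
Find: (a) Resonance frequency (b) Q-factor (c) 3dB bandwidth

Step 1 — Resonance: ω₀ = 1/√(LC) = 1/√(0.00354·6.91e-05) = 2022 rad/s.
Step 2 — f₀ = ω₀/(2π) = 321.8 Hz.
Step 3 — Series Q: Q = ω₀L/R = 2022·0.00354/771 = 0.009283.
Step 4 — Bandwidth: Δω = ω₀/Q = 2.178e+05 rad/s; BW = Δω/(2π) = 3.466e+04 Hz.

(a) f₀ = 321.8 Hz  (b) Q = 0.009283  (c) BW = 3.466e+04 Hz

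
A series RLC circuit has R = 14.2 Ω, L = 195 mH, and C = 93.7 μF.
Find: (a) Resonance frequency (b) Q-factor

Step 1 — Resonance condition Im(Z)=0 gives ω₀ = 1/√(LC).
Step 2 — ω₀ = 1/√(0.195·9.37e-05) = 233.9 rad/s.
Step 3 — f₀ = ω₀/(2π) = 37.23 Hz.
Step 4 — Series Q: Q = ω₀L/R = 233.9·0.195/14.2 = 3.213.

(a) f₀ = 37.23 Hz  (b) Q = 3.213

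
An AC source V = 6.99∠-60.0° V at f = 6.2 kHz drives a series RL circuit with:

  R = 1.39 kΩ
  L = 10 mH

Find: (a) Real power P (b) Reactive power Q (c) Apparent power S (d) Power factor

Step 1 — Angular frequency: ω = 2π·f = 2π·6200 = 3.896e+04 rad/s.
Step 2 — Component impedances:
  R: Z = R = 1390 Ω
  L: Z = jωL = j·3.896e+04·0.01 = 0 + j389.6 Ω
Step 3 — Series combination: Z_total = R + L = 1390 + j389.6 Ω = 1444∠15.7° Ω.
Step 4 — Source phasor: V = 6.99∠-60.0° V = 3.495 - j6.054 V.
Step 5 — Current: I = V / Z = 0.0012 - j0.004691 A = 0.004842∠-75.7° A.
Step 6 — Complex power: S = V·I* = 0.03259 + j0.009134 VA.
Step 7 — Real power: P = Re(S) = 0.03259 W.
Step 8 — Reactive power: Q = Im(S) = 0.009134 VAR.
Step 9 — Apparent power: |S| = 0.03385 VA.
Step 10 — Power factor: PF = P/|S| = 0.9629 (lagging).

(a) P = 0.03259 W  (b) Q = 0.009134 VAR  (c) S = 0.03385 VA  (d) PF = 0.9629 (lagging)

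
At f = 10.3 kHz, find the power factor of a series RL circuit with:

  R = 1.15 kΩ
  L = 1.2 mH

Step 1 — Angular frequency: ω = 2π·f = 2π·1.03e+04 = 6.472e+04 rad/s.
Step 2 — Component impedances:
  R: Z = R = 1150 Ω
  L: Z = jωL = j·6.472e+04·0.0012 = 0 + j77.66 Ω
Step 3 — Series combination: Z_total = R + L = 1150 + j77.66 Ω = 1153∠3.9° Ω.
Step 4 — Power factor: PF = cos(φ) = Re(Z)/|Z| = 1150/1152.6 = 0.9977.
Step 5 — Type: Im(Z) = 77.66 ⇒ lagging (phase φ = 3.9°).

PF = 0.9977 (lagging, φ = 3.9°)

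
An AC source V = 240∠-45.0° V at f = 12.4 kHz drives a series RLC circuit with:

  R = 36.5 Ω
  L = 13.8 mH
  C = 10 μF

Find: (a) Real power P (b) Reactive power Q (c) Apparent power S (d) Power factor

Step 1 — Angular frequency: ω = 2π·f = 2π·1.24e+04 = 7.791e+04 rad/s.
Step 2 — Component impedances:
  R: Z = R = 36.5 Ω
  L: Z = jωL = j·7.791e+04·0.0138 = 0 + j1075 Ω
  C: Z = 1/(jωC) = -j/(ω·C) = 0 - j1.284 Ω
Step 3 — Series combination: Z_total = R + L + C = 36.5 + j1074 Ω = 1075∠88.1° Ω.
Step 4 — Source phasor: V = 240∠-45.0° V = 169.7 - j169.7 V.
Step 5 — Current: I = V / Z = -0.1525 - j0.1632 A = 0.2234∠-133.1° A.
Step 6 — Complex power: S = V·I* = 1.821 + j53.57 VA.
Step 7 — Real power: P = Re(S) = 1.821 W.
Step 8 — Reactive power: Q = Im(S) = 53.57 VAR.
Step 9 — Apparent power: |S| = 53.61 VA.
Step 10 — Power factor: PF = P/|S| = 0.03397 (lagging).

(a) P = 1.821 W  (b) Q = 53.57 VAR  (c) S = 53.61 VA  (d) PF = 0.03397 (lagging)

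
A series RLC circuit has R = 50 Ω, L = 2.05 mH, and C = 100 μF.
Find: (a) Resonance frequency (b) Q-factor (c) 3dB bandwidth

Step 1 — Resonance: ω₀ = 1/√(LC) = 1/√(0.00205·0.0001) = 2209 rad/s.
Step 2 — f₀ = ω₀/(2π) = 351.5 Hz.
Step 3 — Series Q: Q = ω₀L/R = 2209·0.00205/50 = 0.09055.
Step 4 — Bandwidth: Δω = ω₀/Q = 2.439e+04 rad/s; BW = Δω/(2π) = 3882 Hz.

(a) f₀ = 351.5 Hz  (b) Q = 0.09055  (c) BW = 3882 Hz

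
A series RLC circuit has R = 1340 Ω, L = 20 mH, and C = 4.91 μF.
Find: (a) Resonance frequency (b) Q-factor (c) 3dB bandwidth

Step 1 — Resonance: ω₀ = 1/√(LC) = 1/√(0.02·4.91e-06) = 3191 rad/s.
Step 2 — f₀ = ω₀/(2π) = 507.9 Hz.
Step 3 — Series Q: Q = ω₀L/R = 3191·0.02/1340 = 0.04763.
Step 4 — Bandwidth: Δω = ω₀/Q = 6.7e+04 rad/s; BW = Δω/(2π) = 1.066e+04 Hz.

(a) f₀ = 507.9 Hz  (b) Q = 0.04763  (c) BW = 1.066e+04 Hz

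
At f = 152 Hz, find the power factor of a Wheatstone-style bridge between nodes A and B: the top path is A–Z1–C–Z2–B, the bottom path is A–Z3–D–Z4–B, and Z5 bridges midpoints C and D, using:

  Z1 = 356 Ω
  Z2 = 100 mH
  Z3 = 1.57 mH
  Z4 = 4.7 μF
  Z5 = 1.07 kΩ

Step 1 — Angular frequency: ω = 2π·f = 2π·152 = 955 rad/s.
Step 2 — Component impedances:
  Z1: Z = R = 356 Ω
  Z2: Z = jωL = j·955·0.1 = 0 + j95.5 Ω
  Z3: Z = jωL = j·955·0.00157 = 0 + j1.499 Ω
  Z4: Z = 1/(jωC) = -j/(ω·C) = 0 - j222.8 Ω
  Z5: Z = R = 1070 Ω
Step 3 — Bridge requires nodal analysis (the Z5 bridge couples midpoints C and D, so the two paths cannot be reduced to a simple series/parallel combination). Setting node B to ground and injecting 1 A at node A, the 3-node admittance system at A, C, D solves to V_A = Z_AB = 150.3 - j150.2 Ω = 212.4∠-45.0° Ω.
Step 4 — Power factor: PF = cos(φ) = Re(Z)/|Z| = 150.265/212.432 = 0.7074.
Step 5 — Type: Im(Z) = -150.2 ⇒ leading (phase φ = -45.0°).

PF = 0.7074 (leading, φ = -45.0°)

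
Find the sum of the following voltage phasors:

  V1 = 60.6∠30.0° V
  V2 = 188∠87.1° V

Step 1 — Convert each phasor to rectangular form:
  V1 = 60.6·(cos(30.0°) + j·sin(30.0°)) = 52.48 + j30.3 V
  V2 = 188·(cos(87.1°) + j·sin(87.1°)) = 9.511 + j187.8 V
Step 2 — Sum components: V_total = 61.99 + j218.1 V.
Step 3 — Convert to polar: |V_total| = 226.7 V, ∠V_total = 74.1°.

V_total = 226.7∠74.1° V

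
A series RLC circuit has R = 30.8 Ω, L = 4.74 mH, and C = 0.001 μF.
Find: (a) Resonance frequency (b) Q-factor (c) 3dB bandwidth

Step 1 — Resonance: ω₀ = 1/√(LC) = 1/√(0.00474·1e-09) = 4.593e+05 rad/s.
Step 2 — f₀ = ω₀/(2π) = 7.31e+04 Hz.
Step 3 — Series Q: Q = ω₀L/R = 4.593e+05·0.00474/30.8 = 70.69.
Step 4 — Bandwidth: Δω = ω₀/Q = 6498 rad/s; BW = Δω/(2π) = 1034 Hz.

(a) f₀ = 7.31e+04 Hz  (b) Q = 70.69  (c) BW = 1034 Hz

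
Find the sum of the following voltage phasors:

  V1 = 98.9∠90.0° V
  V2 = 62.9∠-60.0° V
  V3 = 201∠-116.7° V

Step 1 — Convert each phasor to rectangular form:
  V1 = 98.9·(cos(90.0°) + j·sin(90.0°)) = 0 + j98.9 V
  V2 = 62.9·(cos(-60.0°) + j·sin(-60.0°)) = 31.45 - j54.47 V
  V3 = 201·(cos(-116.7°) + j·sin(-116.7°)) = -90.31 - j179.6 V
Step 2 — Sum components: V_total = -58.86 - j135.1 V.
Step 3 — Convert to polar: |V_total| = 147.4 V, ∠V_total = -113.5°.

V_total = 147.4∠-113.5° V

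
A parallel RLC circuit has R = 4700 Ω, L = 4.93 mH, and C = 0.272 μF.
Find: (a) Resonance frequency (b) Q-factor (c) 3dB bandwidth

Step 1 — Resonance: ω₀ = 1/√(LC) = 1/√(0.00493·2.72e-07) = 2.731e+04 rad/s.
Step 2 — f₀ = ω₀/(2π) = 4346 Hz.
Step 3 — Parallel Q: Q = R/(ω₀L) = 4700/(2.731e+04·0.00493) = 34.91.
Step 4 — Bandwidth: Δω = ω₀/Q = 782.2 rad/s; BW = Δω/(2π) = 124.5 Hz.

(a) f₀ = 4346 Hz  (b) Q = 34.91  (c) BW = 124.5 Hz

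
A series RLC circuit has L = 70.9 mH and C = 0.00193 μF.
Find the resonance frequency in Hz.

Step 1 — Resonance condition Im(Z)=0 gives ω₀ = 1/√(LC).
Step 2 — ω₀ = 1/√(0.0709·1.93e-09) = 8.549e+04 rad/s.
Step 3 — f₀ = ω₀/(2π) = 1.361e+04 Hz.

f₀ = 1.361e+04 Hz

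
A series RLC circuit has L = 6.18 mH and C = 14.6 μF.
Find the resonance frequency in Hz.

Step 1 — Resonance condition Im(Z)=0 gives ω₀ = 1/√(LC).
Step 2 — ω₀ = 1/√(0.00618·1.46e-05) = 3329 rad/s.
Step 3 — f₀ = ω₀/(2π) = 529.8 Hz.

f₀ = 529.8 Hz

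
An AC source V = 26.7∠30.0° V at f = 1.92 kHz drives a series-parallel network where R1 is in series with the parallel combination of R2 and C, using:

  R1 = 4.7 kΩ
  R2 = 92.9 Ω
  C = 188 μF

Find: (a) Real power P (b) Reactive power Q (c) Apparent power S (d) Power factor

Step 1 — Angular frequency: ω = 2π·f = 2π·1920 = 1.206e+04 rad/s.
Step 2 — Component impedances:
  R1: Z = R = 4700 Ω
  R2: Z = R = 92.9 Ω
  C: Z = 1/(jωC) = -j/(ω·C) = 0 - j0.4409 Ω
Step 3 — Parallel branch: R2 || C = 1/(1/R2 + 1/C) = 0.002093 - j0.4409 Ω.
Step 4 — Series with R1: Z_total = R1 + (R2 || C) = 4700 - j0.4409 Ω = 4700∠-0.0° Ω.
Step 5 — Source phasor: V = 26.7∠30.0° V = 23.12 + j13.35 V.
Step 6 — Current: I = V / Z = 0.004919 + j0.002841 A = 0.005681∠30.0° A.
Step 7 — Complex power: S = V·I* = 0.1517 - j1.423e-05 VA.
Step 8 — Real power: P = Re(S) = 0.1517 W.
Step 9 — Reactive power: Q = Im(S) = -1.423e-05 VAR.
Step 10 — Apparent power: |S| = 0.1517 VA.
Step 11 — Power factor: PF = P/|S| = 1 (leading).

(a) P = 0.1517 W  (b) Q = -1.423e-05 VAR  (c) S = 0.1517 VA  (d) PF = 1 (leading)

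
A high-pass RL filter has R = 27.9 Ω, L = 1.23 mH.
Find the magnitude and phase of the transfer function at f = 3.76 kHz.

Step 1 — Angular frequency: ω = 2π·3760 = 2.362e+04 rad/s.
Step 2 — Transfer function: H(jω) = jωL/(R + jωL).
Step 3 — Numerator jωL = j·29.06; denominator R + jωL = 27.9 + j29.06.
Step 4 — H = 0.5203 + j0.4996.
Step 5 — Magnitude: |H| = 0.7213 (-2.8 dB); phase: φ = 43.8°.

|H| = 0.7213 (-2.8 dB), φ = 43.8°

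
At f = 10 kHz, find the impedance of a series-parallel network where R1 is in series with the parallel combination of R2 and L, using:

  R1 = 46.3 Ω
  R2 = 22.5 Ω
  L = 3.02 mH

Step 1 — Angular frequency: ω = 2π·f = 2π·1e+04 = 6.283e+04 rad/s.
Step 2 — Component impedances:
  R1: Z = R = 46.3 Ω
  R2: Z = R = 22.5 Ω
  L: Z = jωL = j·6.283e+04·0.00302 = 0 + j189.8 Ω
Step 3 — Parallel branch: R2 || L = 1/(1/R2 + 1/L) = 22.19 + j2.631 Ω.
Step 4 — Series with R1: Z_total = R1 + (R2 || L) = 68.49 + j2.631 Ω = 68.54∠2.2° Ω.

Z = 68.49 + j2.631 Ω = 68.54∠2.2° Ω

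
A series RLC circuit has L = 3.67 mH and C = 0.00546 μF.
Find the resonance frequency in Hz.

Step 1 — Resonance condition Im(Z)=0 gives ω₀ = 1/√(LC).
Step 2 — ω₀ = 1/√(0.00367·5.46e-09) = 2.234e+05 rad/s.
Step 3 — f₀ = ω₀/(2π) = 3.555e+04 Hz.

f₀ = 3.555e+04 Hz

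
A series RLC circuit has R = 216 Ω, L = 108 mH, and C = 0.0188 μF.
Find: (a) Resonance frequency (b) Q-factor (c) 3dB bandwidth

Step 1 — Resonance condition Im(Z)=0 gives ω₀ = 1/√(LC).
Step 2 — ω₀ = 1/√(0.108·1.88e-08) = 2.219e+04 rad/s.
Step 3 — f₀ = ω₀/(2π) = 3532 Hz.
Step 4 — Series Q: Q = ω₀L/R = 2.219e+04·0.108/216 = 11.1.
Step 5 — 3dB bandwidth: Δω = ω₀/Q = 2000 rad/s; BW = Δω/(2π) = 318.3 Hz.

(a) f₀ = 3532 Hz  (b) Q = 11.1  (c) BW = 318.3 Hz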